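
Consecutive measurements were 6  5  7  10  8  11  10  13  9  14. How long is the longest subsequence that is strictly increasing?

6

Track the smallest tail for each achievable length (strict):
6 → extends → [6]
5 → replaces 6 → [5]
7 → extends → [5, 7]
10 → extends → [5, 7, 10]
8 → replaces 10 → [5, 7, 8]
11 → extends → [5, 7, 8, 11]
10 → replaces 11 → [5, 7, 8, 10]
13 → extends → [5, 7, 8, 10, 13]
9 → replaces 10 → [5, 7, 8, 9, 13]
14 → extends → [5, 7, 8, 9, 13, 14]
Six tails, so the longest strictly increasing subsequence has length 6 (e.g. 6, 7, 10, 11, 13, 14).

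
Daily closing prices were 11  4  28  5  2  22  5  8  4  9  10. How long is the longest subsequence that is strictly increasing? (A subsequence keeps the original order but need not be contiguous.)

5

Track the smallest tail for each achievable length (strict):
11 → extends → [11]
4 → replaces 11 → [4]
28 → extends → [4, 28]
5 → replaces 28 → [4, 5]
2 → replaces 4 → [2, 5]
22 → extends → [2, 5, 22]
5 → already a tail → [2, 5, 22]
8 → replaces 22 → [2, 5, 8]
4 → replaces 5 → [2, 4, 8]
9 → extends → [2, 4, 8, 9]
10 → extends → [2, 4, 8, 9, 10]
Five tails, so the longest strictly increasing subsequence has length 5 (e.g. 4, 5, 8, 9, 10).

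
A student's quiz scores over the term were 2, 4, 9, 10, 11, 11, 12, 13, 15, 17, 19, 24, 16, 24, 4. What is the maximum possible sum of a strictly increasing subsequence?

136

Let S[i] be the best sum of a strictly increasing subsequence ending at i:
i:       1   2   3   4   5   6   7   8   9  10  11  12  13  14  15
a[i]:    2   4   9  10  11  11  12  13  15  17  19  24  16  24   4
S:       2   6  15  25  36  36  48  61  76  93 112 136  92 136   6
Maximum is 136 (e.g. 2 + 4 + 9 + 10 + 11 + 12 + 13 + 15 + 17 + 19 + 24).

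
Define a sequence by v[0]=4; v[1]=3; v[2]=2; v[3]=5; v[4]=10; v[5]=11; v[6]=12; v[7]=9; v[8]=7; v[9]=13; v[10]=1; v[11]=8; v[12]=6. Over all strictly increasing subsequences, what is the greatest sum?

Let S[i] be the best sum of a strictly increasing subsequence ending at i:
i:      0  1  2  3  4  5  6  7  8  9 10 11 12
v[i]:   4  3  2  5 10 11 12  9  7 13  1  8  6
S:      4  3  2  9 19 30 42 18 16 55  1 24 15
Maximum is 55 (e.g. 4 + 5 + 10 + 11 + 12 + 13).

55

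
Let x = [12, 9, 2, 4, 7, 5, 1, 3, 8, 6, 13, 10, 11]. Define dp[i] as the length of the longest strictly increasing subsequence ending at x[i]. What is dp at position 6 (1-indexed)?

3

dp[i] = 1 + max{dp[j] : j<i, x[j]<x[i]} (or 1 if no such j):
i:      1  2  3  4  5  6  7  8  9 10 11 12 13
x[i]:  12  9  2  4  7  5  1  3  8  6 13 10 11
dp:     1  1  1  2  3  3  1  2  4  4  5  5  6
At index 6 the value is 3.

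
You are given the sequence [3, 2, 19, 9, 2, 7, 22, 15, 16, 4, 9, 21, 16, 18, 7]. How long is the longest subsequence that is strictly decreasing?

Negate each value so 'decreasing' becomes 'increasing', then run patience tails on the negated sequence:
-3 → extends → [-3]
-2 → extends → [-3, -2]
-19 → replaces -3 → [-19, -2]
-9 → replaces -2 → [-19, -9]
-2 → extends → [-19, -9, -2]
-7 → replaces -2 → [-19, -9, -7]
-22 → replaces -19 → [-22, -9, -7]
-15 → replaces -9 → [-22, -15, -7]
-16 → replaces -15 → [-22, -16, -7]
-4 → extends → [-22, -16, -7, -4]
-9 → replaces -7 → [-22, -16, -9, -4]
-21 → replaces -16 → [-22, -21, -9, -4]
-16 → replaces -9 → [-22, -21, -16, -4]
-18 → replaces -16 → [-22, -21, -18, -4]
-7 → replaces -4 → [-22, -21, -18, -7]
Four tails, so the longest strictly decreasing subsequence of the original has length 4.

4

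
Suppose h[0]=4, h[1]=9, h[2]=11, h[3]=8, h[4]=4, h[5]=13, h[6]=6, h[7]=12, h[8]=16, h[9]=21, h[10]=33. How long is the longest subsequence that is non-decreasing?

Track the smallest tail for each achievable length (allowing ties):
4 → extends → [4]
9 → extends → [4, 9]
11 → extends → [4, 9, 11]
8 → replaces 9 → [4, 8, 11]
4 → replaces 8 → [4, 4, 11]
13 → extends → [4, 4, 11, 13]
6 → replaces 11 → [4, 4, 6, 13]
12 → replaces 13 → [4, 4, 6, 12]
16 → extends → [4, 4, 6, 12, 16]
21 → extends → [4, 4, 6, 12, 16, 21]
33 → extends → [4, 4, 6, 12, 16, 21, 33]
Seven tails, so the longest non-decreasing subsequence has length 7 (e.g. 4, 9, 11, 13, 16, 21, 33).

7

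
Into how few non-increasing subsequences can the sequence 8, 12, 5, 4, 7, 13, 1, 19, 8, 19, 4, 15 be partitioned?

4

Place each on the leftmost legal pile:
8 → new pile 1 (tops now [8])
12 → new pile 2 (tops now [8, 12])
5 → pile 1 (tops now [5, 12])
4 → pile 1 (tops now [4, 12])
7 → pile 2 (tops now [4, 7])
13 → new pile 3 (tops now [4, 7, 13])
1 → pile 1 (tops now [1, 7, 13])
19 → new pile 4 (tops now [1, 7, 13, 19])
8 → pile 3 (tops now [1, 7, 8, 19])
19 → pile 4 (tops now [1, 7, 8, 19])
4 → pile 2 (tops now [1, 4, 8, 19])
15 → pile 4 (tops now [1, 4, 8, 15])
Four piles.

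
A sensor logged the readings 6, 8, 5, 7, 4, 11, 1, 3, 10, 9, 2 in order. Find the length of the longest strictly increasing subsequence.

Track the smallest tail for each achievable length (strict):
6 → extends → [6]
8 → extends → [6, 8]
5 → replaces 6 → [5, 8]
7 → replaces 8 → [5, 7]
4 → replaces 5 → [4, 7]
11 → extends → [4, 7, 11]
1 → replaces 4 → [1, 7, 11]
3 → replaces 7 → [1, 3, 11]
10 → replaces 11 → [1, 3, 10]
9 → replaces 10 → [1, 3, 9]
2 → replaces 3 → [1, 2, 9]
Three tails, so the longest strictly increasing subsequence has length 3 (e.g. 6, 8, 11).

3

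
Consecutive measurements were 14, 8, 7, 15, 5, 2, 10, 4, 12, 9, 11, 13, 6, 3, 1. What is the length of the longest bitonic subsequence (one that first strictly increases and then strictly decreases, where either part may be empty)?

inc[i] = longest strictly increasing subsequence ending at i; dec[i] = longest strictly decreasing subsequence starting at i:
i:      1  2  3  4  5  6  7  8  9 10 11 12 13 14 15
a[i]:  14  8  7 15  5  2 10  4 12  9 11 13  6  3  1
inc:    1  1  1  2  1  1  2  2  3  3  4  5  3  2  1
dec:    7  6  5  6  4  2  5  3  5  4  4  4  3  2  1
Best peak at i=12 (value 13): inc=5, dec=4, length 5+4−1 = 8.

8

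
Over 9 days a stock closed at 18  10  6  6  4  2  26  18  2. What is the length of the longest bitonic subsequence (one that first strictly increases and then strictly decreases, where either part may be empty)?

5

inc[i] = longest strictly increasing subsequence ending at i; dec[i] = longest strictly decreasing subsequence starting at i:
i:      1  2  3  4  5  6  7  8  9
a[i]:  18 10  6  6  4  2 26 18  2
inc:    1  1  1  1  1  1  2  2  1
dec:    5  4  3  3  2  1  3  2  1
Best peak at i=1 (value 18): inc=1, dec=5, length 1+5−1 = 5.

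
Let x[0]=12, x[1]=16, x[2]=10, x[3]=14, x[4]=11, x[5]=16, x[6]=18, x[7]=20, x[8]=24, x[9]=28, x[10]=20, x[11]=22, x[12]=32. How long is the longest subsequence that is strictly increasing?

8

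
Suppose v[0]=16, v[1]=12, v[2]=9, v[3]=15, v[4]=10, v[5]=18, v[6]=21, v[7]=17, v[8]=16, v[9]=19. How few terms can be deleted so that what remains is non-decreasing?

6

Fewest deletions = n − (longest non-decreasing subsequence).
Patience tails:
16 → extends → [16]
12 → replaces 16 → [12]
9 → replaces 12 → [9]
15 → extends → [9, 15]
10 → replaces 15 → [9, 10]
18 → extends → [9, 10, 18]
21 → extends → [9, 10, 18, 21]
17 → replaces 18 → [9, 10, 17, 21]
16 → replaces 17 → [9, 10, 16, 21]
19 → replaces 21 → [9, 10, 16, 19]
Longest non-decreasing subsequence has length 4, so deletions = 10 − 4 = 6.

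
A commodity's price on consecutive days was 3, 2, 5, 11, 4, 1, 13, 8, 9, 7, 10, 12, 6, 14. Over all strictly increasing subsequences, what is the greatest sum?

61

Let S[i] be the best sum of a strictly increasing subsequence ending at i:
i:      1  2  3  4  5  6  7  8  9 10 11 12 13 14
a[i]:   3  2  5 11  4  1 13  8  9  7 10 12  6 14
S:      3  2  8 19  7  1 32 16 25 15 35 47 14 61
Maximum is 61 (e.g. 3 + 5 + 8 + 9 + 10 + 12 + 14).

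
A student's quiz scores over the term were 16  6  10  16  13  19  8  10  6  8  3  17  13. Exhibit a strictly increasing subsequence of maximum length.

Patience tails give the LIS length; then backtrack through the dp parents:
16 → extends → [16]
6 → replaces 16 → [6]
10 → extends → [6, 10]
16 → extends → [6, 10, 16]
13 → replaces 16 → [6, 10, 13]
19 → extends → [6, 10, 13, 19]
8 → replaces 10 → [6, 8, 13, 19]
10 → replaces 13 → [6, 8, 10, 19]
6 → already a tail → [6, 8, 10, 19]
8 → already a tail → [6, 8, 10, 19]
3 → replaces 6 → [3, 8, 10, 19]
17 → replaces 19 → [3, 8, 10, 17]
13 → replaces 17 → [3, 8, 10, 13]
Length 4; one witness is 6, 10, 16, 19.

6, 10, 16, 19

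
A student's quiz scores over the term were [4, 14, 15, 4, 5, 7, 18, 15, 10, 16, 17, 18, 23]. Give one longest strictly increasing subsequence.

Patience tails give the LIS length; then backtrack through the dp parents:
4 → extends → [4]
14 → extends → [4, 14]
15 → extends → [4, 14, 15]
4 → already a tail → [4, 14, 15]
5 → replaces 14 → [4, 5, 15]
7 → replaces 15 → [4, 5, 7]
18 → extends → [4, 5, 7, 18]
15 → replaces 18 → [4, 5, 7, 15]
10 → replaces 15 → [4, 5, 7, 10]
16 → extends → [4, 5, 7, 10, 16]
17 → extends → [4, 5, 7, 10, 16, 17]
18 → extends → [4, 5, 7, 10, 16, 17, 18]
23 → extends → [4, 5, 7, 10, 16, 17, 18, 23]
Length 8; one witness is 4, 5, 7, 15, 16, 17, 18, 23.

4, 5, 7, 15, 16, 17, 18, 23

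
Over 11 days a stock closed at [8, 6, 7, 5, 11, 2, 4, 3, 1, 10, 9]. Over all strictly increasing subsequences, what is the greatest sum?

Let S[i] be the best sum of a strictly increasing subsequence ending at i:
i:      1  2  3  4  5  6  7  8  9 10 11
a[i]:   8  6  7  5 11  2  4  3  1 10  9
S:      8  6 13  5 24  2  6  5  1 23 22
Maximum is 24 (e.g. 6 + 7 + 11).

24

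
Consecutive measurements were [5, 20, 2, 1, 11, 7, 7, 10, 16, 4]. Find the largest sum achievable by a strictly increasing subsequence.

38

Let S[i] be the best sum of a strictly increasing subsequence ending at i:
i:      1  2  3  4  5  6  7  8  9 10
a[i]:   5 20  2  1 11  7  7 10 16  4
S:      5 25  2  1 16 12 12 22 38  6
Maximum is 38 (e.g. 5 + 7 + 10 + 16).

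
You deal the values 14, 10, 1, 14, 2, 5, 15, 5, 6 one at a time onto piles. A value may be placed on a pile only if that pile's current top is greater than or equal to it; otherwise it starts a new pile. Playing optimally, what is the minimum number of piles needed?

4

Place each on the leftmost legal pile:
14 → new pile 1 (tops now [14])
10 → pile 1 (tops now [10])
1 → pile 1 (tops now [1])
14 → new pile 2 (tops now [1, 14])
2 → pile 2 (tops now [1, 2])
5 → new pile 3 (tops now [1, 2, 5])
15 → new pile 4 (tops now [1, 2, 5, 15])
5 → pile 3 (tops now [1, 2, 5, 15])
6 → pile 4 (tops now [1, 2, 5, 6])
Four piles.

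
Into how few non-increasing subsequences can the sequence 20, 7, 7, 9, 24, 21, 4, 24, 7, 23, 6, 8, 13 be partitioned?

Place each on the leftmost legal pile:
20 → new pile 1 (tops now [20])
7 → pile 1 (tops now [7])
7 → pile 1 (tops now [7])
9 → new pile 2 (tops now [7, 9])
24 → new pile 3 (tops now [7, 9, 24])
21 → pile 3 (tops now [7, 9, 21])
4 → pile 1 (tops now [4, 9, 21])
24 → new pile 4 (tops now [4, 9, 21, 24])
7 → pile 2 (tops now [4, 7, 21, 24])
23 → pile 4 (tops now [4, 7, 21, 23])
6 → pile 2 (tops now [4, 6, 21, 23])
8 → pile 3 (tops now [4, 6, 8, 23])
13 → pile 4 (tops now [4, 6, 8, 13])
Four piles.

4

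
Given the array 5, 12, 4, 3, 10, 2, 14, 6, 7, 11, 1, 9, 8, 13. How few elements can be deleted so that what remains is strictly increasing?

Fewest deletions = n − (longest strictly increasing subsequence).
Patience tails:
5 → extends → [5]
12 → extends → [5, 12]
4 → replaces 5 → [4, 12]
3 → replaces 4 → [3, 12]
10 → replaces 12 → [3, 10]
2 → replaces 3 → [2, 10]
14 → extends → [2, 10, 14]
6 → replaces 10 → [2, 6, 14]
7 → replaces 14 → [2, 6, 7]
11 → extends → [2, 6, 7, 11]
1 → replaces 2 → [1, 6, 7, 11]
9 → replaces 11 → [1, 6, 7, 9]
8 → replaces 9 → [1, 6, 7, 8]
13 → extends → [1, 6, 7, 8, 13]
Longest strictly increasing subsequence has length 5, so deletions = 14 − 5 = 9.

9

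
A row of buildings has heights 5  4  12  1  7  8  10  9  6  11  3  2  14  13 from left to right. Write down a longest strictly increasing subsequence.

Patience tails give the LIS length; then backtrack through the dp parents:
5 → extends → [5]
4 → replaces 5 → [4]
12 → extends → [4, 12]
1 → replaces 4 → [1, 12]
7 → replaces 12 → [1, 7]
8 → extends → [1, 7, 8]
10 → extends → [1, 7, 8, 10]
9 → replaces 10 → [1, 7, 8, 9]
6 → replaces 7 → [1, 6, 8, 9]
11 → extends → [1, 6, 8, 9, 11]
3 → replaces 6 → [1, 3, 8, 9, 11]
2 → replaces 3 → [1, 2, 8, 9, 11]
14 → extends → [1, 2, 8, 9, 11, 14]
13 → replaces 14 → [1, 2, 8, 9, 11, 13]
Length 6; one witness is 5, 7, 8, 10, 11, 14.

5, 7, 8, 10, 11, 14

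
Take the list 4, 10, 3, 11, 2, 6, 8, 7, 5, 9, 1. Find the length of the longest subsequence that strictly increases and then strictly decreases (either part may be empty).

7

inc[i] = longest strictly increasing subsequence ending at i; dec[i] = longest strictly decreasing subsequence starting at i:
i:      1  2  3  4  5  6  7  8  9 10 11
a[i]:   4 10  3 11  2  6  8  7  5  9  1
inc:    1  2  1  3  1  2  3  3  2  4  1
dec:    4  5  3  5  2  3  4  3  2  2  1
Best peak at i=4 (value 11): inc=3, dec=5, length 3+5−1 = 7.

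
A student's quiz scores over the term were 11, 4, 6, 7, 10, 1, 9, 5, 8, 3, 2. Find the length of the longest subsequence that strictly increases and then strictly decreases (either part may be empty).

inc[i] = longest strictly increasing subsequence ending at i; dec[i] = longest strictly decreasing subsequence starting at i:
i:      1  2  3  4  5  6  7  8  9 10 11
a[i]:  11  4  6  7 10  1  9  5  8  3  2
inc:    1  1  2  3  4  1  4  2  4  2  2
dec:    6  3  4  4  5  1  4  3  3  2  1
Best peak at i=5 (value 10): inc=4, dec=5, length 4+5−1 = 8.

8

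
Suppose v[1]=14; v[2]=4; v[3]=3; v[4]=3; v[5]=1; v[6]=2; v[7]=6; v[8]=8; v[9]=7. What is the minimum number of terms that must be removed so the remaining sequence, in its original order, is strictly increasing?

5

Fewest deletions = n − (longest strictly increasing subsequence).
Patience tails:
14 → extends → [14]
4 → replaces 14 → [4]
3 → replaces 4 → [3]
3 → already a tail → [3]
1 → replaces 3 → [1]
2 → extends → [1, 2]
6 → extends → [1, 2, 6]
8 → extends → [1, 2, 6, 8]
7 → replaces 8 → [1, 2, 6, 7]
Longest strictly increasing subsequence has length 4, so deletions = 9 − 4 = 5.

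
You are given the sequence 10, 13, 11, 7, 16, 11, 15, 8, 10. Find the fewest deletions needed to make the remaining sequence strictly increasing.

Fewest deletions = n − (longest strictly increasing subsequence).
i:      1  2  3  4  5  6  7  8  9
a[i]:  10 13 11  7 16 11 15  8 10
dp:     1  2  2  1  3  2  3  2  3
max dp = 3, so deletions = 9 − 3 = 6.

6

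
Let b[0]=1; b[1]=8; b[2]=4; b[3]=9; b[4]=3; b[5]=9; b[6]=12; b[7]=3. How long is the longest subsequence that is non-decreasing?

5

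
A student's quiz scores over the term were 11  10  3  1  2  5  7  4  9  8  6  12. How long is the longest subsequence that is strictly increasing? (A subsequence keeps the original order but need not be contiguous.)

Track the smallest tail for each achievable length (strict):
11 → extends → [11]
10 → replaces 11 → [10]
3 → replaces 10 → [3]
1 → replaces 3 → [1]
2 → extends → [1, 2]
5 → extends → [1, 2, 5]
7 → extends → [1, 2, 5, 7]
4 → replaces 5 → [1, 2, 4, 7]
9 → extends → [1, 2, 4, 7, 9]
8 → replaces 9 → [1, 2, 4, 7, 8]
6 → replaces 7 → [1, 2, 4, 6, 8]
12 → extends → [1, 2, 4, 6, 8, 12]
Six tails, so the longest strictly increasing subsequence has length 6 (e.g. 1, 2, 5, 7, 9, 12).

6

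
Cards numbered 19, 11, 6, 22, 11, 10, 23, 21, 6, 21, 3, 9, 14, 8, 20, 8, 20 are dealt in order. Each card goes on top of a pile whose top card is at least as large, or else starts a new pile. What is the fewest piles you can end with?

Place each on the leftmost legal pile:
19 → new pile 1 (tops now [19])
11 → pile 1 (tops now [11])
6 → pile 1 (tops now [6])
22 → new pile 2 (tops now [6, 22])
11 → pile 2 (tops now [6, 11])
10 → pile 2 (tops now [6, 10])
23 → new pile 3 (tops now [6, 10, 23])
21 → pile 3 (tops now [6, 10, 21])
6 → pile 1 (tops now [6, 10, 21])
21 → pile 3 (tops now [6, 10, 21])
3 → pile 1 (tops now [3, 10, 21])
9 → pile 2 (tops now [3, 9, 21])
14 → pile 3 (tops now [3, 9, 14])
8 → pile 2 (tops now [3, 8, 14])
20 → new pile 4 (tops now [3, 8, 14, 20])
8 → pile 2 (tops now [3, 8, 14, 20])
20 → pile 4 (tops now [3, 8, 14, 20])
Four piles.

4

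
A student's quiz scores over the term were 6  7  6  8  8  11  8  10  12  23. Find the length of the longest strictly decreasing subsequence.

Let dp[i] be the longest strictly decreasing subsequence ending at i:
i:      1  2  3  4  5  6  7  8  9 10
a[i]:   6  7  6  8  8 11  8 10 12 23
dp:     1  1  2  1  1  1  2  2  1  1
Maximum is 2.

2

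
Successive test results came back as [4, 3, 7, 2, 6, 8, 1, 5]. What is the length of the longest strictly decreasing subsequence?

Negate each value so 'decreasing' becomes 'increasing', then run patience tails on the negated sequence:
-4 → extends → [-4]
-3 → extends → [-4, -3]
-7 → replaces -4 → [-7, -3]
-2 → extends → [-7, -3, -2]
-6 → replaces -3 → [-7, -6, -2]
-8 → replaces -7 → [-8, -6, -2]
-1 → extends → [-8, -6, -2, -1]
-5 → replaces -2 → [-8, -6, -5, -1]
Four tails, so the longest strictly decreasing subsequence of the original has length 4.

4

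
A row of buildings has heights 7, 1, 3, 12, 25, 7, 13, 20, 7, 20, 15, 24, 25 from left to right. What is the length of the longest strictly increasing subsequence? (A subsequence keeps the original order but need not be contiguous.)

Track the smallest tail for each achievable length (strict):
7 → extends → [7]
1 → replaces 7 → [1]
3 → extends → [1, 3]
12 → extends → [1, 3, 12]
25 → extends → [1, 3, 12, 25]
7 → replaces 12 → [1, 3, 7, 25]
13 → replaces 25 → [1, 3, 7, 13]
20 → extends → [1, 3, 7, 13, 20]
7 → already a tail → [1, 3, 7, 13, 20]
20 → already a tail → [1, 3, 7, 13, 20]
15 → replaces 20 → [1, 3, 7, 13, 15]
24 → extends → [1, 3, 7, 13, 15, 24]
25 → extends → [1, 3, 7, 13, 15, 24, 25]
Seven tails, so the longest strictly increasing subsequence has length 7 (e.g. 1, 3, 12, 13, 20, 24, 25).

7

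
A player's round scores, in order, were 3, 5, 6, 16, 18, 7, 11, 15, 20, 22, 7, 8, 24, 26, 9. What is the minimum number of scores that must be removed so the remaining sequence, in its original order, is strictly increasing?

5

Fewest deletions = n − (longest strictly increasing subsequence).
Patience tails:
3 → extends → [3]
5 → extends → [3, 5]
6 → extends → [3, 5, 6]
16 → extends → [3, 5, 6, 16]
18 → extends → [3, 5, 6, 16, 18]
7 → replaces 16 → [3, 5, 6, 7, 18]
11 → replaces 18 → [3, 5, 6, 7, 11]
15 → extends → [3, 5, 6, 7, 11, 15]
20 → extends → [3, 5, 6, 7, 11, 15, 20]
22 → extends → [3, 5, 6, 7, 11, 15, 20, 22]
7 → already a tail → [3, 5, 6, 7, 11, 15, 20, 22]
8 → replaces 11 → [3, 5, 6, 7, 8, 15, 20, 22]
24 → extends → [3, 5, 6, 7, 8, 15, 20, 22, 24]
26 → extends → [3, 5, 6, 7, 8, 15, 20, 22, 24, 26]
9 → replaces 15 → [3, 5, 6, 7, 8, 9, 20, 22, 24, 26]
Longest strictly increasing subsequence has length 10, so deletions = 15 − 10 = 5.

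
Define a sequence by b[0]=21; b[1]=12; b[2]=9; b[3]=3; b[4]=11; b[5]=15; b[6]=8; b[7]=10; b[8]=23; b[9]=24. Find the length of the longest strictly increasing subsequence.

5

Let dp[i] be the length of the longest such subsequence ending at index i:
i:      0  1  2  3  4  5  6  7  8  9
b[i]:  21 12  9  3 11 15  8 10 23 24
dp:     1  1  1  1  2  3  2  3  4  5
Maximum dp value is 5.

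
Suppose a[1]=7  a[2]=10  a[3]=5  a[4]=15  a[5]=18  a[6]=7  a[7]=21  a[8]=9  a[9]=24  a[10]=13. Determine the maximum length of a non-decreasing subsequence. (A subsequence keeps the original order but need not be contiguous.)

6

Let dp[i] be the length of the longest such subsequence ending at index i:
i:      1  2  3  4  5  6  7  8  9 10
a[i]:   7 10  5 15 18  7 21  9 24 13
dp:     1  2  1  3  4  2  5  3  6  4
Maximum dp value is 6.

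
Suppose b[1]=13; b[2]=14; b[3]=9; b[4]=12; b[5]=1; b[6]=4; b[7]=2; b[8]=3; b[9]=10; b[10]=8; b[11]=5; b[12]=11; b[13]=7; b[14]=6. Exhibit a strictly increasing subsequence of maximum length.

Patience tails give the LIS length; then backtrack through the dp parents:
13 → extends → [13]
14 → extends → [13, 14]
9 → replaces 13 → [9, 14]
12 → replaces 14 → [9, 12]
1 → replaces 9 → [1, 12]
4 → replaces 12 → [1, 4]
2 → replaces 4 → [1, 2]
3 → extends → [1, 2, 3]
10 → extends → [1, 2, 3, 10]
8 → replaces 10 → [1, 2, 3, 8]
5 → replaces 8 → [1, 2, 3, 5]
11 → extends → [1, 2, 3, 5, 11]
7 → replaces 11 → [1, 2, 3, 5, 7]
6 → replaces 7 → [1, 2, 3, 5, 6]
Length 5; one witness is 1, 2, 3, 10, 11.

1, 2, 3, 10, 11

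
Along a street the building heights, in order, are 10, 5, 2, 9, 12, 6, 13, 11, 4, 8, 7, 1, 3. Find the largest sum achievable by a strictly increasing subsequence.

Let S[i] be the best sum of a strictly increasing subsequence ending at i:
i:      1  2  3  4  5  6  7  8  9 10 11 12 13
a[i]:  10  5  2  9 12  6 13 11  4  8  7  1  3
S:     10  5  2 14 26 11 39 25  6 19 18  1  5
Maximum is 39 (e.g. 5 + 9 + 12 + 13).

39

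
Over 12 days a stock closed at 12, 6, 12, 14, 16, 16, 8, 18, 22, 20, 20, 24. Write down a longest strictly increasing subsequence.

Patience tails give the LIS length; then backtrack through the dp parents:
12 → extends → [12]
6 → replaces 12 → [6]
12 → extends → [6, 12]
14 → extends → [6, 12, 14]
16 → extends → [6, 12, 14, 16]
16 → already a tail → [6, 12, 14, 16]
8 → replaces 12 → [6, 8, 14, 16]
18 → extends → [6, 8, 14, 16, 18]
22 → extends → [6, 8, 14, 16, 18, 22]
20 → replaces 22 → [6, 8, 14, 16, 18, 20]
20 → already a tail → [6, 8, 14, 16, 18, 20]
24 → extends → [6, 8, 14, 16, 18, 20, 24]
Length 7; one witness is 6, 12, 14, 16, 18, 22, 24.

6, 12, 14, 16, 18, 22, 24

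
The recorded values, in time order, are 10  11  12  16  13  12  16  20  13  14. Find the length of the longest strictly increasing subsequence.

Let dp[i] be the length of the longest such subsequence ending at index i:
i:      1  2  3  4  5  6  7  8  9 10
a[i]:  10 11 12 16 13 12 16 20 13 14
dp:     1  2  3  4  4  3  5  6  4  5
Maximum dp value is 6.

6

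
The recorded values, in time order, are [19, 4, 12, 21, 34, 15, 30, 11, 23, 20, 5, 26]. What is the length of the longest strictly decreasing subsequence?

Negate each value so 'decreasing' becomes 'increasing', then run patience tails on the negated sequence:
-19 → extends → [-19]
-4 → extends → [-19, -4]
-12 → replaces -4 → [-19, -12]
-21 → replaces -19 → [-21, -12]
-34 → replaces -21 → [-34, -12]
-15 → replaces -12 → [-34, -15]
-30 → replaces -15 → [-34, -30]
-11 → extends → [-34, -30, -11]
-23 → replaces -11 → [-34, -30, -23]
-20 → extends → [-34, -30, -23, -20]
-5 → extends → [-34, -30, -23, -20, -5]
-26 → replaces -23 → [-34, -30, -26, -20, -5]
Five tails, so the longest strictly decreasing subsequence of the original has length 5.

5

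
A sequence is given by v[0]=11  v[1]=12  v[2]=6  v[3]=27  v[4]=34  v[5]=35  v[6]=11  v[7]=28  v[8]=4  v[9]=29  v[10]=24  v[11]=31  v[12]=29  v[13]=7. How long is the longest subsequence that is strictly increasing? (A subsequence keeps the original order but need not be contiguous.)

Let dp[i] be the length of the longest such subsequence ending at index i:
i:      0  1  2  3  4  5  6  7  8  9 10 11 12 13
v[i]:  11 12  6 27 34 35 11 28  4 29 24 31 29  7
dp:     1  2  1  3  4  5  2  4  1  5  3  6  5  2
Maximum dp value is 6.

6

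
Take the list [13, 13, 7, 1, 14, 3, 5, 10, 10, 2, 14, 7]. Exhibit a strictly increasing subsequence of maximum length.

1, 3, 5, 10, 14

Patience tails give the LIS length; then backtrack through the dp parents:
13 → extends → [13]
13 → already a tail → [13]
7 → replaces 13 → [7]
1 → replaces 7 → [1]
14 → extends → [1, 14]
3 → replaces 14 → [1, 3]
5 → extends → [1, 3, 5]
10 → extends → [1, 3, 5, 10]
10 → already a tail → [1, 3, 5, 10]
2 → replaces 3 → [1, 2, 5, 10]
14 → extends → [1, 2, 5, 10, 14]
7 → replaces 10 → [1, 2, 5, 7, 14]
Length 5; one witness is 1, 3, 5, 10, 14.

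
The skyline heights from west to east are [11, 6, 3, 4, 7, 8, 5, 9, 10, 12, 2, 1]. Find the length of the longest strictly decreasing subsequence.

5

Let dp[i] be the longest strictly decreasing subsequence ending at i:
i:      1  2  3  4  5  6  7  8  9 10 11 12
a[i]:  11  6  3  4  7  8  5  9 10 12  2  1
dp:     1  2  3  3  2  2  3  2  2  1  4  5
Maximum is 5.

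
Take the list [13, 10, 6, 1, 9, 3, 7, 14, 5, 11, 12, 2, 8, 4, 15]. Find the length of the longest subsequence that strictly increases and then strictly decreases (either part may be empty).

inc[i] = longest strictly increasing subsequence ending at i; dec[i] = longest strictly decreasing subsequence starting at i:
i:      1  2  3  4  5  6  7  8  9 10 11 12 13 14 15
a[i]:  13 10  6  1  9  3  7 14  5 11 12  2  8  4 15
inc:    1  1  1  1  2  2  3  4  3  4  5  2  4  3  6
dec:    6  5  3  1  4  2  3  4  2  3  3  1  2  1  1
Best peak at i=8 (value 14): inc=4, dec=4, length 4+4−1 = 7.

7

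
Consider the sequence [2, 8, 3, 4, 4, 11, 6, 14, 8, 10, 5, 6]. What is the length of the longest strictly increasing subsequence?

6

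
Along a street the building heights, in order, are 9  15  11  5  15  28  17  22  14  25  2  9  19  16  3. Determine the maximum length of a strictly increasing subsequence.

6

Track the smallest tail for each achievable length (strict):
9 → extends → [9]
15 → extends → [9, 15]
11 → replaces 15 → [9, 11]
5 → replaces 9 → [5, 11]
15 → extends → [5, 11, 15]
28 → extends → [5, 11, 15, 28]
17 → replaces 28 → [5, 11, 15, 17]
22 → extends → [5, 11, 15, 17, 22]
14 → replaces 15 → [5, 11, 14, 17, 22]
25 → extends → [5, 11, 14, 17, 22, 25]
2 → replaces 5 → [2, 11, 14, 17, 22, 25]
9 → replaces 11 → [2, 9, 14, 17, 22, 25]
19 → replaces 22 → [2, 9, 14, 17, 19, 25]
16 → replaces 17 → [2, 9, 14, 16, 19, 25]
3 → replaces 9 → [2, 3, 14, 16, 19, 25]
Six tails, so the longest strictly increasing subsequence has length 6 (e.g. 9, 11, 15, 17, 22, 25).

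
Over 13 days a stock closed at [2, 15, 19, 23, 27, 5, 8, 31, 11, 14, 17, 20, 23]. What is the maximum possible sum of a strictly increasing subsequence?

Let S[i] be the best sum of a strictly increasing subsequence ending at i:
i:       1   2   3   4   5   6   7   8   9  10  11  12  13
a[i]:    2  15  19  23  27   5   8  31  11  14  17  20  23
S:       2  17  36  59  86   7  15 117  26  40  57  77 100
Maximum is 117 (e.g. 2 + 15 + 19 + 23 + 27 + 31).

117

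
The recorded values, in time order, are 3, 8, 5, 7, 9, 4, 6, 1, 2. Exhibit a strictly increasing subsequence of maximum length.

3, 5, 7, 9

Patience tails give the LIS length; then backtrack through the dp parents:
3 → extends → [3]
8 → extends → [3, 8]
5 → replaces 8 → [3, 5]
7 → extends → [3, 5, 7]
9 → extends → [3, 5, 7, 9]
4 → replaces 5 → [3, 4, 7, 9]
6 → replaces 7 → [3, 4, 6, 9]
1 → replaces 3 → [1, 4, 6, 9]
2 → replaces 4 → [1, 2, 6, 9]
Length 4; one witness is 3, 5, 7, 9.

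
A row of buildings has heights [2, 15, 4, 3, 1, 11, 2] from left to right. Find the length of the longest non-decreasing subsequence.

3

Track the smallest tail for each achievable length (allowing ties):
2 → extends → [2]
15 → extends → [2, 15]
4 → replaces 15 → [2, 4]
3 → replaces 4 → [2, 3]
1 → replaces 2 → [1, 3]
11 → extends → [1, 3, 11]
2 → replaces 3 → [1, 2, 11]
Three tails, so the longest non-decreasing subsequence has length 3 (e.g. 2, 4, 11).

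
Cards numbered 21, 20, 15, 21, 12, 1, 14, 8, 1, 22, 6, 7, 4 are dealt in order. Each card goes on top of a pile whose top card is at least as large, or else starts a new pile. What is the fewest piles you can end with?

3

The minimum number of non-increasing subsequences covering a sequence equals the length of its longest strictly increasing subsequence.
LIS length is 3 (e.g. 20, 21, 22), so 3 piles are needed.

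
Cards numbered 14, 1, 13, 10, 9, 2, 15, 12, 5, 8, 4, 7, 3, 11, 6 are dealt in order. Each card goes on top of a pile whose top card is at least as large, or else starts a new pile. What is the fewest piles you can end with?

5

Place each on the leftmost legal pile:
14 → new pile 1 (tops now [14])
1 → pile 1 (tops now [1])
13 → new pile 2 (tops now [1, 13])
10 → pile 2 (tops now [1, 10])
9 → pile 2 (tops now [1, 9])
2 → pile 2 (tops now [1, 2])
15 → new pile 3 (tops now [1, 2, 15])
12 → pile 3 (tops now [1, 2, 12])
5 → pile 3 (tops now [1, 2, 5])
8 → new pile 4 (tops now [1, 2, 5, 8])
4 → pile 3 (tops now [1, 2, 4, 8])
7 → pile 4 (tops now [1, 2, 4, 7])
3 → pile 3 (tops now [1, 2, 3, 7])
11 → new pile 5 (tops now [1, 2, 3, 7, 11])
6 → pile 4 (tops now [1, 2, 3, 6, 11])
Five piles.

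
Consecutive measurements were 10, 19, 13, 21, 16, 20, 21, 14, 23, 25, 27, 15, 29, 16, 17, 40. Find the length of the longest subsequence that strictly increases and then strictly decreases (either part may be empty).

inc[i] = longest strictly increasing subsequence ending at i; dec[i] = longest strictly decreasing subsequence starting at i:
i:      1  2  3  4  5  6  7  8  9 10 11 12 13 14 15 16
a[i]:  10 19 13 21 16 20 21 14 23 25 27 15 29 16 17 40
inc:    1  2  2  3  3  4  5  3  6  7  8  4  9  5  6 10
dec:    1  3  1  3  2  2  2  1  2  2  2  1  2  1  1  1
Best peak at i=13 (value 29): inc=9, dec=2, length 9+2−1 = 10.

10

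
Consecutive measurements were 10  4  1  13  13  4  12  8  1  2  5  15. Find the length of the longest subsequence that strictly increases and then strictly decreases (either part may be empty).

5

inc[i] = longest strictly increasing subsequence ending at i; dec[i] = longest strictly decreasing subsequence starting at i:
i:      1  2  3  4  5  6  7  8  9 10 11 12
a[i]:  10  4  1 13 13  4 12  8  1  2  5 15
inc:    1  1  1  2  2  2  3  3  1  2  3  4
dec:    3  2  1  4  4  2  3  2  1  1  1  1
Best peak at i=4 (value 13): inc=2, dec=4, length 2+4−1 = 5.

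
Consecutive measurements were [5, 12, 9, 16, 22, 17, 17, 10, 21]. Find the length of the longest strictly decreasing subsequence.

3

Negate each value so 'decreasing' becomes 'increasing', then run patience tails on the negated sequence:
-5 → extends → [-5]
-12 → replaces -5 → [-12]
-9 → extends → [-12, -9]
-16 → replaces -12 → [-16, -9]
-22 → replaces -16 → [-22, -9]
-17 → replaces -9 → [-22, -17]
-17 → already a tail → [-22, -17]
-10 → extends → [-22, -17, -10]
-21 → replaces -17 → [-22, -21, -10]
Three tails, so the longest strictly decreasing subsequence of the original has length 3.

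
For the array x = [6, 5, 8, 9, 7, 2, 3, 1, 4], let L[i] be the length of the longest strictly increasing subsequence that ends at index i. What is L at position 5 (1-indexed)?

2

dp[i] = 1 + max{dp[j] : j<i, x[j]<x[i]} (or 1 if no such j):
i:     1 2 3 4 5 6 7 8 9
x[i]:  6 5 8 9 7 2 3 1 4
dp:    1 1 2 3 2 1 2 1 3
At index 5 the value is 2.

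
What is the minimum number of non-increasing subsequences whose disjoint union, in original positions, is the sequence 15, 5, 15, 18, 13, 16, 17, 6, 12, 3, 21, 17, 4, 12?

Place each on the leftmost legal pile:
15 → new pile 1 (tops now [15])
5 → pile 1 (tops now [5])
15 → new pile 2 (tops now [5, 15])
18 → new pile 3 (tops now [5, 15, 18])
13 → pile 2 (tops now [5, 13, 18])
16 → pile 3 (tops now [5, 13, 16])
17 → new pile 4 (tops now [5, 13, 16, 17])
6 → pile 2 (tops now [5, 6, 16, 17])
12 → pile 3 (tops now [5, 6, 12, 17])
3 → pile 1 (tops now [3, 6, 12, 17])
21 → new pile 5 (tops now [3, 6, 12, 17, 21])
17 → pile 4 (tops now [3, 6, 12, 17, 21])
4 → pile 2 (tops now [3, 4, 12, 17, 21])
12 → pile 3 (tops now [3, 4, 12, 17, 21])
Five piles.

5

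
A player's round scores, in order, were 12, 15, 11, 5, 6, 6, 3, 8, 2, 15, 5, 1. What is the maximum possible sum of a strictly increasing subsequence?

Let S[i] be the best sum of a strictly increasing subsequence ending at i:
i:      1  2  3  4  5  6  7  8  9 10 11 12
a[i]:  12 15 11  5  6  6  3  8  2 15  5  1
S:     12 27 11  5 11 11  3 19  2 34  8  1
Maximum is 34 (e.g. 5 + 6 + 8 + 15).

34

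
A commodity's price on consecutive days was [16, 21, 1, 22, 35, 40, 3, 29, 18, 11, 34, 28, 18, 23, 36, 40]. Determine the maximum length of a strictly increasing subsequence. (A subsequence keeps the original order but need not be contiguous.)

Let dp[i] be the length of the longest such subsequence ending at index i:
i:      1  2  3  4  5  6  7  8  9 10 11 12 13 14 15 16
a[i]:  16 21  1 22 35 40  3 29 18 11 34 28 18 23 36 40
dp:     1  2  1  3  4  5  2  4  3  3  5  4  4  5  6  7
Maximum dp value is 7.

7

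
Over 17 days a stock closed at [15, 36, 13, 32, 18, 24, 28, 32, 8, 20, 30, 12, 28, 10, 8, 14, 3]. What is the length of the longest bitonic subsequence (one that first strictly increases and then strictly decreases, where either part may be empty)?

inc[i] = longest strictly increasing subsequence ending at i; dec[i] = longest strictly decreasing subsequence starting at i:
i:      1  2  3  4  5  6  7  8  9 10 11 12 13 14 15 16 17
a[i]:  15 36 13 32 18 24 28 32  8 20 30 12 28 10  8 14  3
inc:    1  2  1  2  2  3  4  5  1  3  5  2  4  2  1  3  1
dec:    6  8  5  7  5  6  6  6  2  5  5  4  4  3  2  2  1
Best peak at i=8 (value 32): inc=5, dec=6, length 5+6−1 = 10.

10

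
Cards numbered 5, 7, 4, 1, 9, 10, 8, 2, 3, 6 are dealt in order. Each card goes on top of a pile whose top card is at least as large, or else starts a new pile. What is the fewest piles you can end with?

4

The minimum number of non-increasing subsequences covering a sequence equals the length of its longest strictly increasing subsequence.
LIS length is 4 (e.g. 5, 7, 9, 10), so 4 piles are needed.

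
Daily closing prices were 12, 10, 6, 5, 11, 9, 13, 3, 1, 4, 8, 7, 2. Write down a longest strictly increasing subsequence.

10, 11, 13

Patience tails give the LIS length; then backtrack through the dp parents:
12 → extends → [12]
10 → replaces 12 → [10]
6 → replaces 10 → [6]
5 → replaces 6 → [5]
11 → extends → [5, 11]
9 → replaces 11 → [5, 9]
13 → extends → [5, 9, 13]
3 → replaces 5 → [3, 9, 13]
1 → replaces 3 → [1, 9, 13]
4 → replaces 9 → [1, 4, 13]
8 → replaces 13 → [1, 4, 8]
7 → replaces 8 → [1, 4, 7]
2 → replaces 4 → [1, 2, 7]
Length 3; one witness is 10, 11, 13.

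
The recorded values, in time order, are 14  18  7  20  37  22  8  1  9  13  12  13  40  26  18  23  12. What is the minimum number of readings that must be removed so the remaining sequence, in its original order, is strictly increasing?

Fewest deletions = n − (longest strictly increasing subsequence).
i:      1  2  3  4  5  6  7  8  9 10 11 12 13 14 15 16 17
a[i]:  14 18  7 20 37 22  8  1  9 13 12 13 40 26 18 23 12
dp:     1  2  1  3  4  4  2  1  3  4  4  5  6  6  6  7  4
max dp = 7, so deletions = 17 − 7 = 10.

10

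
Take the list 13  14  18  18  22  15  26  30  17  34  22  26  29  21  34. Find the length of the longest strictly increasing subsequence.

Track the smallest tail for each achievable length (strict):
13 → extends → [13]
14 → extends → [13, 14]
18 → extends → [13, 14, 18]
18 → already a tail → [13, 14, 18]
22 → extends → [13, 14, 18, 22]
15 → replaces 18 → [13, 14, 15, 22]
26 → extends → [13, 14, 15, 22, 26]
30 → extends → [13, 14, 15, 22, 26, 30]
17 → replaces 22 → [13, 14, 15, 17, 26, 30]
34 → extends → [13, 14, 15, 17, 26, 30, 34]
22 → replaces 26 → [13, 14, 15, 17, 22, 30, 34]
26 → replaces 30 → [13, 14, 15, 17, 22, 26, 34]
29 → replaces 34 → [13, 14, 15, 17, 22, 26, 29]
21 → replaces 22 → [13, 14, 15, 17, 21, 26, 29]
34 → extends → [13, 14, 15, 17, 21, 26, 29, 34]
Eight tails, so the longest strictly increasing subsequence has length 8 (e.g. 13, 14, 15, 17, 22, 26, 29, 34).

8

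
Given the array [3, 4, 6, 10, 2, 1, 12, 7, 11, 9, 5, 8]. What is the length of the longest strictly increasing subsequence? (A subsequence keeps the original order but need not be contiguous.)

Let dp[i] be the length of the longest such subsequence ending at index i:
i:      1  2  3  4  5  6  7  8  9 10 11 12
a[i]:   3  4  6 10  2  1 12  7 11  9  5  8
dp:     1  2  3  4  1  1  5  4  5  5  3  5
Maximum dp value is 5.

5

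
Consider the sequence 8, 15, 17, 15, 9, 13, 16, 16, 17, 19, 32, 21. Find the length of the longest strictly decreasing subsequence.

Let dp[i] be the longest strictly decreasing subsequence ending at i:
i:      1  2  3  4  5  6  7  8  9 10 11 12
a[i]:   8 15 17 15  9 13 16 16 17 19 32 21
dp:     1  1  1  2  3  3  2  2  1  1  1  2
Maximum is 3.

3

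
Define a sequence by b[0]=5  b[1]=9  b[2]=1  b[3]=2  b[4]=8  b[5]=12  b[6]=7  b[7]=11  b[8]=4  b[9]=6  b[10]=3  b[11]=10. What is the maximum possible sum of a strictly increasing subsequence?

Let S[i] be the best sum of a strictly increasing subsequence ending at i:
i:      0  1  2  3  4  5  6  7  8  9 10 11
b[i]:   5  9  1  2  8 12  7 11  4  6  3 10
S:      5 14  1  3 13 26 12 25  7 13  6 24
Maximum is 26 (e.g. 5 + 9 + 12).

26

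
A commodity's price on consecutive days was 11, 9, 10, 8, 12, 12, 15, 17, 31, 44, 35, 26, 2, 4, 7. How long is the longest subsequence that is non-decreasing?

Track the smallest tail for each achievable length (allowing ties):
11 → extends → [11]
9 → replaces 11 → [9]
10 → extends → [9, 10]
8 → replaces 9 → [8, 10]
12 → extends → [8, 10, 12]
12 → extends → [8, 10, 12, 12]
15 → extends → [8, 10, 12, 12, 15]
17 → extends → [8, 10, 12, 12, 15, 17]
31 → extends → [8, 10, 12, 12, 15, 17, 31]
44 → extends → [8, 10, 12, 12, 15, 17, 31, 44]
35 → replaces 44 → [8, 10, 12, 12, 15, 17, 31, 35]
26 → replaces 31 → [8, 10, 12, 12, 15, 17, 26, 35]
2 → replaces 8 → [2, 10, 12, 12, 15, 17, 26, 35]
4 → replaces 10 → [2, 4, 12, 12, 15, 17, 26, 35]
7 → replaces 12 → [2, 4, 7, 12, 15, 17, 26, 35]
Eight tails, so the longest non-decreasing subsequence has length 8 (e.g. 9, 10, 12, 12, 15, 17, 31, 44).

8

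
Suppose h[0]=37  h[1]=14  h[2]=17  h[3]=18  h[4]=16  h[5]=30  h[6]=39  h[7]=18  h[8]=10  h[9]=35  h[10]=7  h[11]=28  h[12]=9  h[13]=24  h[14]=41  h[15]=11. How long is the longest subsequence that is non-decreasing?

Track the smallest tail for each achievable length (allowing ties):
37 → extends → [37]
14 → replaces 37 → [14]
17 → extends → [14, 17]
18 → extends → [14, 17, 18]
16 → replaces 17 → [14, 16, 18]
30 → extends → [14, 16, 18, 30]
39 → extends → [14, 16, 18, 30, 39]
18 → replaces 30 → [14, 16, 18, 18, 39]
10 → replaces 14 → [10, 16, 18, 18, 39]
35 → replaces 39 → [10, 16, 18, 18, 35]
7 → replaces 10 → [7, 16, 18, 18, 35]
28 → replaces 35 → [7, 16, 18, 18, 28]
9 → replaces 16 → [7, 9, 18, 18, 28]
24 → replaces 28 → [7, 9, 18, 18, 24]
41 → extends → [7, 9, 18, 18, 24, 41]
11 → replaces 18 → [7, 9, 11, 18, 24, 41]
Six tails, so the longest non-decreasing subsequence has length 6 (e.g. 14, 17, 18, 30, 39, 41).

6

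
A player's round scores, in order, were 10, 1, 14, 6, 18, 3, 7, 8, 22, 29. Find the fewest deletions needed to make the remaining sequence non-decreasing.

Fewest deletions = n − (longest non-decreasing subsequence).
Patience tails:
10 → extends → [10]
1 → replaces 10 → [1]
14 → extends → [1, 14]
6 → replaces 14 → [1, 6]
18 → extends → [1, 6, 18]
3 → replaces 6 → [1, 3, 18]
7 → replaces 18 → [1, 3, 7]
8 → extends → [1, 3, 7, 8]
22 → extends → [1, 3, 7, 8, 22]
29 → extends → [1, 3, 7, 8, 22, 29]
Longest non-decreasing subsequence has length 6, so deletions = 10 − 6 = 4.

4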